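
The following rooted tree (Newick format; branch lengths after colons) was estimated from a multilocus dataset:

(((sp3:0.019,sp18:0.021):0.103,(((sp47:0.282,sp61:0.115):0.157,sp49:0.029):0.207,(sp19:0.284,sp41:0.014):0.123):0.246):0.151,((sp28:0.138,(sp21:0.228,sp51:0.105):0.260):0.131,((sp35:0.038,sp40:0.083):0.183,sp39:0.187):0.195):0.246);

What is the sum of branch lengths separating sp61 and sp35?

1.538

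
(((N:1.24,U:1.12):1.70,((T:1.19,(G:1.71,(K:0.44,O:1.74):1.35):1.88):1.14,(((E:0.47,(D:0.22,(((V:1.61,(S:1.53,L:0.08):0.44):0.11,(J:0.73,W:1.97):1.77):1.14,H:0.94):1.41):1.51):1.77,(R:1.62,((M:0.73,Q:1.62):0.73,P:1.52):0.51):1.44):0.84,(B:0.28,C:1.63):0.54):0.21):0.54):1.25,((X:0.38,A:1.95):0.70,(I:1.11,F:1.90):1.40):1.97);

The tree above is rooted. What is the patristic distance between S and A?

The path runs S → … → MRCA → … → A; the MRCA is the root of the tree.
Branch lengths along that path: 1.53 + 0.44 + 0.11 + 1.14 + 1.41 + 1.51 + 1.77 + 0.84 + 0.21 + 0.54 + 1.25 + 1.97 + 0.70 + 1.95 = 15.37.

15.37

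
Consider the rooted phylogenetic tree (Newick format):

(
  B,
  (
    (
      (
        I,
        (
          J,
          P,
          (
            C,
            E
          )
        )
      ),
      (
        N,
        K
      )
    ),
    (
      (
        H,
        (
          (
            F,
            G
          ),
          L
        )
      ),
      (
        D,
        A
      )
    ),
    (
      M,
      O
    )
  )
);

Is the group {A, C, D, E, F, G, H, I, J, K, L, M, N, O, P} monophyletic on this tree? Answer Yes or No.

Yes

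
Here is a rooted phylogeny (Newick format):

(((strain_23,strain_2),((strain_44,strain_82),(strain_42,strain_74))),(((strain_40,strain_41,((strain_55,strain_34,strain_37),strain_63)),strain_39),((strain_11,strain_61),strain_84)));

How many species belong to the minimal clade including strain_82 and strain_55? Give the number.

16

The MRCA of strain_82 and strain_55 is the root, so the clade is the entire tree.
That clade contains 16 terminal taxa: strain_11, strain_2, strain_23, strain_34, strain_37, strain_39, strain_40, strain_41, strain_42, strain_44, strain_55, strain_61, strain_63, strain_74, strain_82, strain_84.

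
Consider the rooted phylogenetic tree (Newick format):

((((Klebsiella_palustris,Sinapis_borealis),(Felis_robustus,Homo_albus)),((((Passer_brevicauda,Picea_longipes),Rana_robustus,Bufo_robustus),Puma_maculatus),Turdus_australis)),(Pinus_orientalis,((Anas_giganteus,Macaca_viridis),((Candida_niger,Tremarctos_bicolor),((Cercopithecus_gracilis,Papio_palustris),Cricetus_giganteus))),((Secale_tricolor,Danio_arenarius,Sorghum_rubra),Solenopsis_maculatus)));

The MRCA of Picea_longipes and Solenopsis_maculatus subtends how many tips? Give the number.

The MRCA of Picea_longipes and Solenopsis_maculatus is the root, so the clade is the entire tree.
That clade contains 22 terminal taxa: Anas_giganteus, Bufo_robustus, Candida_niger, Cercopithecus_gracilis, Cricetus_giganteus, Danio_arenarius, Felis_robustus, Homo_albus, Klebsiella_palustris, Macaca_viridis, Papio_palustris, Passer_brevicauda, Picea_longipes, Pinus_orientalis, Puma_maculatus, Rana_robustus, Secale_tricolor, Sinapis_borealis, Solenopsis_maculatus, Sorghum_rubra, Tremarctos_bicolor, Turdus_australis.

22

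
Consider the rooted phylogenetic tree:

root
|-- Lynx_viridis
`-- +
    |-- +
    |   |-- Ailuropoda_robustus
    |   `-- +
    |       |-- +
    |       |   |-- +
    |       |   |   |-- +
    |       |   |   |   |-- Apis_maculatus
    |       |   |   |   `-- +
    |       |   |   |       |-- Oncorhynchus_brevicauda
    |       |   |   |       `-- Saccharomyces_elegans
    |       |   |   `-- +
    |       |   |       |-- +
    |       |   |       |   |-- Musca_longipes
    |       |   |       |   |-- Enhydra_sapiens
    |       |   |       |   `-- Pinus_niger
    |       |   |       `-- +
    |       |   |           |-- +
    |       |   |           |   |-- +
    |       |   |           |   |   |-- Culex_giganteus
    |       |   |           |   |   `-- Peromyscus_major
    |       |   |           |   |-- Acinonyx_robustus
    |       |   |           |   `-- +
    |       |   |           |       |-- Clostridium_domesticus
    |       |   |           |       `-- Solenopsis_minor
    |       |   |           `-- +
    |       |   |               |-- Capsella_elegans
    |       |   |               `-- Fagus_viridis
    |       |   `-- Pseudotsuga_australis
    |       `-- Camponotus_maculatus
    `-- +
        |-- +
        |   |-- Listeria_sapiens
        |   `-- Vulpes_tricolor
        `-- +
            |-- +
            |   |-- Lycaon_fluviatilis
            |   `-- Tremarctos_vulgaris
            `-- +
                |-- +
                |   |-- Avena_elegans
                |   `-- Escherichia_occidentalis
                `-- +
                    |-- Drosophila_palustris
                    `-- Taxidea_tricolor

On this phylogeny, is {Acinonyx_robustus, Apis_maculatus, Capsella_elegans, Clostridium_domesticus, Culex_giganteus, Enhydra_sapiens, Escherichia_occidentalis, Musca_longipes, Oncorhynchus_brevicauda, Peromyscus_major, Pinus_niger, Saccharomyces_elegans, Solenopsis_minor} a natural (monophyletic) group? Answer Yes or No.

The MRCA of the listed taxa subtends ((Ailuropoda_robustus,((((Apis_maculatus,(Oncorhynchus_brevicauda,Saccharomyces_elegans)),((Musca_longipes,Enhydra_sapiens,Pinus_niger),(((Culex_giganteus,Peromyscus_major),Acinonyx_robustus,(Clostridium_domesticus,Solenopsis_minor)),(Capsella_elegans,Fagus_viridis)))),Pseudotsuga_australis),Camponotus_maculatus)),((Listeria_sapiens,Vulpes_tricolor),((Lycaon_fluviatilis,Tremarctos_vulgaris),((Avena_elegans,Escherichia_occidentalis),(Drosophila_palustris,Taxidea_tricolor))))).
That clade also contains Ailuropoda_robustus, Avena_elegans, Camponotus_maculatus, Drosophila_palustris, Fagus_viridis, Listeria_sapiens, Lycaon_fluviatilis, Pseudotsuga_australis, Taxidea_tricolor, Tremarctos_vulgaris, Vulpes_tricolor, which are not in the proposed group, so the group is not monophyletic.

No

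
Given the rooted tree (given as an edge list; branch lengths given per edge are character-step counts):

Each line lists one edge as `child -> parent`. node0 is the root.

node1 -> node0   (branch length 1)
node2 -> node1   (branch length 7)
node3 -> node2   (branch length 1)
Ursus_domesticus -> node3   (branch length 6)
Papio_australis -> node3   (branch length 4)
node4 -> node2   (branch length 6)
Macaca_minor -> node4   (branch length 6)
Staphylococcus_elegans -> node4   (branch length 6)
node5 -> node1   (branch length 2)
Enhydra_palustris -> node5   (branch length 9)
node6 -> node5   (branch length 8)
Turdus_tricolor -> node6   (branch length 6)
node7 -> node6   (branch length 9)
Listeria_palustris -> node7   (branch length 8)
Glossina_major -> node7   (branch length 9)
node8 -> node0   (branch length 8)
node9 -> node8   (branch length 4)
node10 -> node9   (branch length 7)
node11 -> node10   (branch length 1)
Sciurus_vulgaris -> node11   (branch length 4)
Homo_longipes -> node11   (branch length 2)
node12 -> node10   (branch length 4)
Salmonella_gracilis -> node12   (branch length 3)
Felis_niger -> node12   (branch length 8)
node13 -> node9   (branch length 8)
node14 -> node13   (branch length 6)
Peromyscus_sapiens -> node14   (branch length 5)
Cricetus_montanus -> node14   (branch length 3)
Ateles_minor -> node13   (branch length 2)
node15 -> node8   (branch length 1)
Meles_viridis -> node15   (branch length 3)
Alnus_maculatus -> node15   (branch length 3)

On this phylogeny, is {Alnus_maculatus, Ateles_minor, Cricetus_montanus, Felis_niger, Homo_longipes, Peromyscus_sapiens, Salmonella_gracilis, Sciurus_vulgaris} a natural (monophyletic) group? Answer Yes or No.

The MRCA of the listed taxa subtends ((((Sciurus_vulgaris,Homo_longipes),(Salmonella_gracilis,Felis_niger)),((Peromyscus_sapiens,Cricetus_montanus),Ateles_minor)),(Meles_viridis,Alnus_maculatus)).
That clade also contains Meles_viridis, which is not in the proposed group, so the group is not monophyletic.

No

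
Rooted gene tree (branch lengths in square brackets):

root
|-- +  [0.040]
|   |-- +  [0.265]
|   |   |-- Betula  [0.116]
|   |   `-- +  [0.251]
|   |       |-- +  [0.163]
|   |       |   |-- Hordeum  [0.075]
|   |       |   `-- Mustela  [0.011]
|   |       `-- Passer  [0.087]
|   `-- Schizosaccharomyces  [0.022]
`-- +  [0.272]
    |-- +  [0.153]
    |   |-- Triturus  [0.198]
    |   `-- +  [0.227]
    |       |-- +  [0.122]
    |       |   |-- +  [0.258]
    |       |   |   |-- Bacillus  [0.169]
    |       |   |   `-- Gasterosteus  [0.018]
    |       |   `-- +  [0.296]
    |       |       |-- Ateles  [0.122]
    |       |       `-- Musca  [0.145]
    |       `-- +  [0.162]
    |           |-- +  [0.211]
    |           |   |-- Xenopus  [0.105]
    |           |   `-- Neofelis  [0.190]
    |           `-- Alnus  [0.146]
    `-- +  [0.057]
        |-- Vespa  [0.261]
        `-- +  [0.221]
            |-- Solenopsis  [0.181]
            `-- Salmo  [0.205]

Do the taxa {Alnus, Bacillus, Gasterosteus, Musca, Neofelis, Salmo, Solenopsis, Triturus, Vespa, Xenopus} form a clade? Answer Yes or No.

No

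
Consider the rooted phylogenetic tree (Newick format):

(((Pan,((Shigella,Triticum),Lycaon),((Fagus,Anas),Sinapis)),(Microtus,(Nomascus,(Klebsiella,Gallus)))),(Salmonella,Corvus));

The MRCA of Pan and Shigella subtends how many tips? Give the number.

7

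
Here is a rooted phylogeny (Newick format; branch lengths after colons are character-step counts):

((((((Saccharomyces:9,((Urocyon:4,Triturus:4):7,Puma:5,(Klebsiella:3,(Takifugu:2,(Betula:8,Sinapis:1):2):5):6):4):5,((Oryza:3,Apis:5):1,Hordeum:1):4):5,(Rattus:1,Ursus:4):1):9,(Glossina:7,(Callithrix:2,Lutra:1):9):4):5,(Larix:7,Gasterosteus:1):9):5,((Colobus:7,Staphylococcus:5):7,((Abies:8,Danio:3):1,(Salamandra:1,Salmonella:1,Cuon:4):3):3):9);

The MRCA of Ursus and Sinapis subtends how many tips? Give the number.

13

The MRCA of Ursus and Sinapis is the node subtending (((Saccharomyces,((Urocyon,Triturus),Puma,(Klebsiella,(Takifugu,(Betula,Sinapis))))),((Oryza,Apis),Hordeum)),(Rattus,Ursus)).
That clade contains 13 terminal taxa: Apis, Betula, Hordeum, Klebsiella, Oryza, Puma, Rattus, Saccharomyces, Sinapis, Takifugu, Triturus, Urocyon, Ursus.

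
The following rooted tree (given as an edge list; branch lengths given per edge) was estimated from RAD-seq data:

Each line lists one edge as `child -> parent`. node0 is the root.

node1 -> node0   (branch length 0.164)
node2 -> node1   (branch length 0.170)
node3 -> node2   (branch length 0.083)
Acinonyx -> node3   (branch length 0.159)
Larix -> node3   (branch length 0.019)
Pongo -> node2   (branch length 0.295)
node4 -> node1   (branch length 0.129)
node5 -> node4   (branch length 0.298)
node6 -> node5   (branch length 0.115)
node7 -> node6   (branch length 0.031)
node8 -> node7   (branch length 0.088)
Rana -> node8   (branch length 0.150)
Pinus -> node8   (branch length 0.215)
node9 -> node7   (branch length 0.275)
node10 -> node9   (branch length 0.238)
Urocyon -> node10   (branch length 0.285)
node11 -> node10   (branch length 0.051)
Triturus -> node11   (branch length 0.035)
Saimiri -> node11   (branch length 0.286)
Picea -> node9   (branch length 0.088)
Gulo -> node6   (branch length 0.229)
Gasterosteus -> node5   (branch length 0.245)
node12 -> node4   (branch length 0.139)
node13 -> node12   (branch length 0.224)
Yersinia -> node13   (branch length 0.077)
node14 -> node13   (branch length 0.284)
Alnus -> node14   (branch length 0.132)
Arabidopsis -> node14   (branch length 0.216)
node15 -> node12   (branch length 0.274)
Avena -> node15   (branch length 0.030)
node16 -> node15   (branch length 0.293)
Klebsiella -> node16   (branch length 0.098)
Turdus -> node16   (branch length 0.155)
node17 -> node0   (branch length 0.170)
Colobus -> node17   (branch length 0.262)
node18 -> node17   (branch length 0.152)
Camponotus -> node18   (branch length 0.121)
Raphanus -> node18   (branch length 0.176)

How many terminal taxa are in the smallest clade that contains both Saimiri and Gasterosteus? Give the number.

The MRCA of Saimiri and Gasterosteus is the node subtending ((((Rana,Pinus),((Urocyon,(Triturus,Saimiri)),Picea)),Gulo),Gasterosteus).
That clade contains 8 terminal taxa: Gasterosteus, Gulo, Picea, Pinus, Rana, Saimiri, Triturus, Urocyon.

8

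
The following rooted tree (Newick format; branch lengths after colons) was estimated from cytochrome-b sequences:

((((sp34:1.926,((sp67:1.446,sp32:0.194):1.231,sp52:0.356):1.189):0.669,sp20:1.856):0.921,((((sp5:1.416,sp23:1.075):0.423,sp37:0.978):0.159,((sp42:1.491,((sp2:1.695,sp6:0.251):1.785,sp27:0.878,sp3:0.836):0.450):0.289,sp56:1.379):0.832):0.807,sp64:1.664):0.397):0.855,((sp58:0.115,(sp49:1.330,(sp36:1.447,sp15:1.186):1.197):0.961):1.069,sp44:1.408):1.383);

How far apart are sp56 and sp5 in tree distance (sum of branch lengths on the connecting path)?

The path runs sp56 → … → MRCA → … → sp5; the MRCA is the node subtending (((sp5,sp23),sp37),((sp42,((sp2,sp6),sp27,sp3)),sp56)).
Branch lengths along that path: 1.379 + 0.832 + 0.159 + 0.423 + 1.416 = 4.209.

4.209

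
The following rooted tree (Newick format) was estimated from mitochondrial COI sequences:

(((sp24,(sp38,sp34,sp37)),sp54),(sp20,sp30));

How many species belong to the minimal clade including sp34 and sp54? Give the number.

5

The MRCA of sp34 and sp54 is the node subtending ((sp24,(sp38,sp34,sp37)),sp54).
That clade contains 5 terminal taxa: sp24, sp34, sp37, sp38, sp54.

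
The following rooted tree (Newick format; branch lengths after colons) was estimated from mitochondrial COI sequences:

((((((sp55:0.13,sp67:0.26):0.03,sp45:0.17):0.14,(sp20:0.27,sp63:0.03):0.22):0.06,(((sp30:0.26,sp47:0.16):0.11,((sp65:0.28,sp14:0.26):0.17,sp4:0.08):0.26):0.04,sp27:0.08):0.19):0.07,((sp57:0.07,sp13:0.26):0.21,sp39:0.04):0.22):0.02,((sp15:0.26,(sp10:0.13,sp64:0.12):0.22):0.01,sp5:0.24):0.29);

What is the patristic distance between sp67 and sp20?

0.92

The path runs sp67 → … → MRCA → … → sp20; the MRCA is the node subtending (((sp55,sp67),sp45),(sp20,sp63)).
Branch lengths along that path: 0.26 + 0.03 + 0.14 + 0.22 + 0.27 = 0.92.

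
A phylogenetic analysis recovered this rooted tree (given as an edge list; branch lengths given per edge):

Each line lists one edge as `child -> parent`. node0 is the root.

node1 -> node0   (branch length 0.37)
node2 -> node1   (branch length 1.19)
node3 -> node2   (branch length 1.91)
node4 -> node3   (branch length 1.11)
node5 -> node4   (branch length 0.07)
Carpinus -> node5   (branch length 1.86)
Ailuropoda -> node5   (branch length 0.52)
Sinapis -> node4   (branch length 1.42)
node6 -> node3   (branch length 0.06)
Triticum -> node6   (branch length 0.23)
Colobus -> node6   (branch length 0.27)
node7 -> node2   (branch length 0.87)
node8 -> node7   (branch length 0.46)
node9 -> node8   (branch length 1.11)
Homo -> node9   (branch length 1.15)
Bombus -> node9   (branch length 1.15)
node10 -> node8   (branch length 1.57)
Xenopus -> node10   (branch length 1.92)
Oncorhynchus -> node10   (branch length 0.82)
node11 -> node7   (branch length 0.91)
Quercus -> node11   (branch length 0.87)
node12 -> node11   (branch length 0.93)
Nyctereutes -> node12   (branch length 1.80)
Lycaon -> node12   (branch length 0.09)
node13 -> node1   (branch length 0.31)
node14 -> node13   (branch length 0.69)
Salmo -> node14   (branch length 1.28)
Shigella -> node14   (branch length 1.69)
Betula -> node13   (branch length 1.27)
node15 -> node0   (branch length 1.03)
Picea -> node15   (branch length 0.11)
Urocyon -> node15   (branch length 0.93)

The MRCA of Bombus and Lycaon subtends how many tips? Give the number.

The MRCA of Bombus and Lycaon is the node subtending (((Homo,Bombus),(Xenopus,Oncorhynchus)),(Quercus,(Nyctereutes,Lycaon))).
That clade contains 7 terminal taxa: Bombus, Homo, Lycaon, Nyctereutes, Oncorhynchus, Quercus, Xenopus.

7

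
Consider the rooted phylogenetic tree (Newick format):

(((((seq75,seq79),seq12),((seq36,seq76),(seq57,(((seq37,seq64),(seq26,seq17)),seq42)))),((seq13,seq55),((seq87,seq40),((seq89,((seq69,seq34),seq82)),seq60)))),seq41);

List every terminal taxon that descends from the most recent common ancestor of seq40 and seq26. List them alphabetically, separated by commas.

Tracing seq40: it sits inside (seq87,seq40).
Tracing seq26: it sits inside (seq26,seq17).
The smallest clade enclosing both is ((((seq75,seq79),seq12),((seq36,seq76),(seq57,(((seq37,seq64),(seq26,seq17)),seq42)))),((seq13,seq55),((seq87,seq40),((seq89,((seq69,seq34),seq82)),seq60)))); the answer is its 20 terminal taxa in alphabetical order.

seq12, seq13, seq17, seq26, seq34, seq36, seq37, seq40, seq42, seq55, seq57, seq60, seq64, seq69, seq75, seq76, seq79, seq82, seq87, seq89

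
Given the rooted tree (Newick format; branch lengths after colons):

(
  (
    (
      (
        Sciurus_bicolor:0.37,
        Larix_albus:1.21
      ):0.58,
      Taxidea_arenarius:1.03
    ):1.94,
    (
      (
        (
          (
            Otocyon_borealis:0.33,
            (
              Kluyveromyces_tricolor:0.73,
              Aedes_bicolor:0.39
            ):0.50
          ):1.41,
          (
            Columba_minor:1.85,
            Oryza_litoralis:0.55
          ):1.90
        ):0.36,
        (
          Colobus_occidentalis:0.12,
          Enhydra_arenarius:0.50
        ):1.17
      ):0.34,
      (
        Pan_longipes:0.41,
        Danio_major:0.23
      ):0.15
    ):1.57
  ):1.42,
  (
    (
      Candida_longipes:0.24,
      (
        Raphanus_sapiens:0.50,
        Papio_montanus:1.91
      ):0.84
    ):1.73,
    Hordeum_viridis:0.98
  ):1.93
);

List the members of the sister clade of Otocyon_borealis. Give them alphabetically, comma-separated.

Otocyon_borealis attaches to the tree at the node subtending (Otocyon_borealis,(Kluyveromyces_tricolor,Aedes_bicolor)).
The other lineage descending from that same node — the sister group — is (Kluyveromyces_tricolor,Aedes_bicolor); its 2 tips in alphabetical order are the answer.

Aedes_bicolor, Kluyveromyces_tricolor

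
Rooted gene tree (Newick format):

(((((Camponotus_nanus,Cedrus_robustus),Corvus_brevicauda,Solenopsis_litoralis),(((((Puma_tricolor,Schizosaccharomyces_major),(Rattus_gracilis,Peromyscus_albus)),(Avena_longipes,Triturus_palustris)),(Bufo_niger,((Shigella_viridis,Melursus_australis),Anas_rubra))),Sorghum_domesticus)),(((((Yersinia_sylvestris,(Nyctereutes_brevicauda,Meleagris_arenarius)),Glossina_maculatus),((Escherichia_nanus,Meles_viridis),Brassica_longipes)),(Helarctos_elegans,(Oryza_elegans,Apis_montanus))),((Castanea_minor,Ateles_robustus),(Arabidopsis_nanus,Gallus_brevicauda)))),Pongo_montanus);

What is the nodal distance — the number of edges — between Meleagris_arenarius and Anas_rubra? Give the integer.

The MRCA of Meleagris_arenarius and Anas_rubra is the node subtending ((((Camponotus_nanus,Cedrus_robustus),Corvus_brevicauda,Solenopsis_litoralis),(((((Puma_tricolor,Schizosaccharomyces_major),(Rattus_gracilis,Peromyscus_albus)),(Avena_longipes,Triturus_palustris)),(Bufo_niger,((Shigella_viridis,Melursus_australis),Anas_rubra))),Sorghum_domesticus)),(((((Yersinia_sylvestris,(Nyctereutes_brevicauda,Meleagris_arenarius)),Glossina_maculatus),((Escherichia_nanus,Meles_viridis),Brassica_longipes)),(Helarctos_elegans,(Oryza_elegans,Apis_montanus))),((Castanea_minor,Ateles_robustus),(Arabidopsis_nanus,Gallus_brevicauda)))).
From Meleagris_arenarius up to that node: 7 branches. From Anas_rubra up to the same node: 6 branches. Total: 7 + 6 = 13.

13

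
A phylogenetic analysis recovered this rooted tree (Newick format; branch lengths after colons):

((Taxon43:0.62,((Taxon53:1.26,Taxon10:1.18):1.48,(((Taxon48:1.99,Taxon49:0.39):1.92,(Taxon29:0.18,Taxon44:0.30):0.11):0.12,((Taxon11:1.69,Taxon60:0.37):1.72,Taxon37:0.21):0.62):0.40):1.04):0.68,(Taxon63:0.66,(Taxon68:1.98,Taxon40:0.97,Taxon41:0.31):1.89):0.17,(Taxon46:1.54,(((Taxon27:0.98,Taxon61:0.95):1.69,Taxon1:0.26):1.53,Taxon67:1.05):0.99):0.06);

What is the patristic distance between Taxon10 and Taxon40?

The path runs Taxon10 → … → MRCA → … → Taxon40; the MRCA is the root of the tree.
Branch lengths along that path: 1.18 + 1.48 + 1.04 + 0.68 + 0.17 + 1.89 + 0.97 = 7.41.

7.41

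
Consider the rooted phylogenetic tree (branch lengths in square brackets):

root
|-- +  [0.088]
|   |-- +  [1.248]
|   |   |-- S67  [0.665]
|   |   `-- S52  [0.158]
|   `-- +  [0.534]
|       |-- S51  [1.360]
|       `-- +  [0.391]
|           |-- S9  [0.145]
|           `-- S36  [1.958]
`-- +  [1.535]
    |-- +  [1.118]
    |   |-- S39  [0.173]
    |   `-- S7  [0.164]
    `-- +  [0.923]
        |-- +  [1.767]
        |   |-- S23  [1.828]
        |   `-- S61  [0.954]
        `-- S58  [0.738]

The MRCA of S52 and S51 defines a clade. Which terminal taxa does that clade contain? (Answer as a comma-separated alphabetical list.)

Tracing S52: it sits inside (S67,S52).
Tracing S51: it sits inside (S51,(S9,S36)).
The smallest clade enclosing both is ((S67,S52),(S51,(S9,S36))); the answer is its 5 terminal taxa in alphabetical order.

S36, S51, S52, S67, S9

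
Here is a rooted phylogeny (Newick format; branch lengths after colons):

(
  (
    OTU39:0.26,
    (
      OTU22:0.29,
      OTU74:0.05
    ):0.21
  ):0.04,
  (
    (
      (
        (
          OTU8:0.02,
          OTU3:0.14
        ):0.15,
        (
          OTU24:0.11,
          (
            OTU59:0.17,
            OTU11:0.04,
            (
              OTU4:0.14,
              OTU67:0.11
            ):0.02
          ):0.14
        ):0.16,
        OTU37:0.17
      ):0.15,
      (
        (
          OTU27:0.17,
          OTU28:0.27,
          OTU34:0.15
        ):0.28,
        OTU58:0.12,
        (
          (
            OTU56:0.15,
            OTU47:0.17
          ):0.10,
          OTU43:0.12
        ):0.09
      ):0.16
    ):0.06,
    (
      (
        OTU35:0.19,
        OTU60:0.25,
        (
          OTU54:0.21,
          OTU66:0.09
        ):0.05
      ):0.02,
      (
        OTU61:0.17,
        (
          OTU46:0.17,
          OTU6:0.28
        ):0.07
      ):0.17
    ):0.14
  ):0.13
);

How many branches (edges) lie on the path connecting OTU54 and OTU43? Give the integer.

8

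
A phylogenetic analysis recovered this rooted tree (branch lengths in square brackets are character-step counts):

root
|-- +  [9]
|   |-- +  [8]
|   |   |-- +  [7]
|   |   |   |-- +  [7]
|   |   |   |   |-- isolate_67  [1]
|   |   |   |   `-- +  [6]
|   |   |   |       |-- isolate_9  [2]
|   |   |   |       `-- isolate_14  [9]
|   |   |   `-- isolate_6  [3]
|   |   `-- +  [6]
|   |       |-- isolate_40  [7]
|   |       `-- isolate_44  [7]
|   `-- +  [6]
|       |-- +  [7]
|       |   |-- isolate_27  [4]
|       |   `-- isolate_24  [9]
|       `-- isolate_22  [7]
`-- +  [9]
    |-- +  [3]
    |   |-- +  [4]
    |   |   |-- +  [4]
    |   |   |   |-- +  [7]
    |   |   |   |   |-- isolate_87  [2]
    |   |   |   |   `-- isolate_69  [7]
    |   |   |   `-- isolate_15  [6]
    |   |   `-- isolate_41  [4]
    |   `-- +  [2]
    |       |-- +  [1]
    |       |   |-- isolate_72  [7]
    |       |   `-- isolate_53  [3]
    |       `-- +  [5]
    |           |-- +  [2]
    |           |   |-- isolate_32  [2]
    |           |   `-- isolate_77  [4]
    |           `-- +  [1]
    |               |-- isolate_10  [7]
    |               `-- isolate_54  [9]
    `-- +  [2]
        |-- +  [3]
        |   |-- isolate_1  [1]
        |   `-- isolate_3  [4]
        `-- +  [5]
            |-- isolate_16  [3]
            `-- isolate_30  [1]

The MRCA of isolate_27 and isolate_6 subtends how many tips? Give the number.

The MRCA of isolate_27 and isolate_6 is the node subtending ((((isolate_67,(isolate_9,isolate_14)),isolate_6),(isolate_40,isolate_44)),((isolate_27,isolate_24),isolate_22)).
That clade contains 9 terminal taxa: isolate_14, isolate_22, isolate_24, isolate_27, isolate_40, isolate_44, isolate_6, isolate_67, isolate_9.

9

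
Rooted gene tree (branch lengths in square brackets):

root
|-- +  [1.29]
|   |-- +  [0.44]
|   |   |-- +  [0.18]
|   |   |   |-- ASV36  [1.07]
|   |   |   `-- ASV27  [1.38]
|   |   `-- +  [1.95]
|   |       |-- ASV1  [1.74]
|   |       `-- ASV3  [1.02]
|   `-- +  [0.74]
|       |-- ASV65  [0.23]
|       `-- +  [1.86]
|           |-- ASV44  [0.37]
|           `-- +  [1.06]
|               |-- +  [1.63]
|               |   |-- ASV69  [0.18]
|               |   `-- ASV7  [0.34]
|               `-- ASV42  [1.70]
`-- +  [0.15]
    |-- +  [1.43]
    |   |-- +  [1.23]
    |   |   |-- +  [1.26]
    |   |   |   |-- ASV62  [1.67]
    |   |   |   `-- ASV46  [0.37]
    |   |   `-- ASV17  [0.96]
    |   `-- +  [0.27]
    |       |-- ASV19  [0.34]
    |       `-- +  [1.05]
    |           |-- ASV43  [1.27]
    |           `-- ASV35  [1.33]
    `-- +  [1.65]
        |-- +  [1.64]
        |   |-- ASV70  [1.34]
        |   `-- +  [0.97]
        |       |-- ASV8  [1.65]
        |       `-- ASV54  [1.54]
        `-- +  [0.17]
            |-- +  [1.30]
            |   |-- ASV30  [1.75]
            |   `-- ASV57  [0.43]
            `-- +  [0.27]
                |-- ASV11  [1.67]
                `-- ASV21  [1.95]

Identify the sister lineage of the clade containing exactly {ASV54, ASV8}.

The clade containing exactly {ASV54, ASV8} attaches to the tree at the node subtending (ASV70,(ASV8,ASV54)).
The other lineage descending from that same node — the sister group — is the single tip ASV70.

ASV70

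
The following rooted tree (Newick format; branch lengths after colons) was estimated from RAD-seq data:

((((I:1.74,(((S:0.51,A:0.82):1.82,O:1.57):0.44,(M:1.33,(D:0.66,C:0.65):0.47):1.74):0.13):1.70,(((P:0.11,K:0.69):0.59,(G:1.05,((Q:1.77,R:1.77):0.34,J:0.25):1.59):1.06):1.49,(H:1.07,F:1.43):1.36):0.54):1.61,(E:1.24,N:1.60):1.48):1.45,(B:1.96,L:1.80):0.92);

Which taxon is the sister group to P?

P attaches to the tree at the node subtending (P,K).
The other lineage descending from that same node — the sister group — is the single tip K.

K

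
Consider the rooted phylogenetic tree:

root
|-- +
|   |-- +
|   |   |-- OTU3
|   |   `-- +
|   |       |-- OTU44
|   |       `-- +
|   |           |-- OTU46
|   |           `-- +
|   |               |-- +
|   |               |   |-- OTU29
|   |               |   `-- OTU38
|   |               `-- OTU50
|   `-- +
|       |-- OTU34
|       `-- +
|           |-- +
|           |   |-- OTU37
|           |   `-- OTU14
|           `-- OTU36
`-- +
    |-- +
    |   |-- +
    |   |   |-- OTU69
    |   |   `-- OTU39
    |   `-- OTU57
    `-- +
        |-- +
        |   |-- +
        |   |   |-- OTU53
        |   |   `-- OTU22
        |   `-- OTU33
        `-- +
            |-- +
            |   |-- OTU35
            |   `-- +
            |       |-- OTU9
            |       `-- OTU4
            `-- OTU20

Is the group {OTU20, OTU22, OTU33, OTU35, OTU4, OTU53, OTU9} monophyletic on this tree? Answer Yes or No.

Yes

The most recent common ancestor of these taxa subtends (((OTU53,OTU22),OTU33),((OTU35,(OTU9,OTU4)),OTU20)).
That clade has exactly 7 tips — every listed taxon and nothing else — so the group is monophyletic.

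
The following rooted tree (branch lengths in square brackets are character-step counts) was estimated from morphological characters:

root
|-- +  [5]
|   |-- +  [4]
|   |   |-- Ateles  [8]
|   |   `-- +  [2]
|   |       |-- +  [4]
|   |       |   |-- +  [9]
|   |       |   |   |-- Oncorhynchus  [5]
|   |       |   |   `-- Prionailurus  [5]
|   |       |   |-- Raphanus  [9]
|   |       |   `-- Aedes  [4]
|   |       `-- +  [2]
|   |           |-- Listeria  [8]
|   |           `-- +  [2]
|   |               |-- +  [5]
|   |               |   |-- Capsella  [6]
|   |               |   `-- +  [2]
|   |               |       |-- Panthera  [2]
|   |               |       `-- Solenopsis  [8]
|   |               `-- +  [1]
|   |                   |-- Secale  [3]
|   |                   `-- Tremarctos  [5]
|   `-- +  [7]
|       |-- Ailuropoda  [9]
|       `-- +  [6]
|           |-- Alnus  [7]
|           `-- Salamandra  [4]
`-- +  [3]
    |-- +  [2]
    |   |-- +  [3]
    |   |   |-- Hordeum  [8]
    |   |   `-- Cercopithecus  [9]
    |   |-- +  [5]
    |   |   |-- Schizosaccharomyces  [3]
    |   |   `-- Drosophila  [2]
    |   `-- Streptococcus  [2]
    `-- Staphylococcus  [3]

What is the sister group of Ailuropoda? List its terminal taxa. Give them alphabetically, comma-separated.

Alnus, Salamandra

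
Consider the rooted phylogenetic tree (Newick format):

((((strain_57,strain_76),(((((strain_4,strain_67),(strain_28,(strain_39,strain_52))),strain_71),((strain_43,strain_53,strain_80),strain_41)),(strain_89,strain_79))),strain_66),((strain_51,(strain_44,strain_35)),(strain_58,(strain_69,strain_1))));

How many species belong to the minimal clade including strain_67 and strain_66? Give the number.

15

The MRCA of strain_67 and strain_66 is the node subtending (((strain_57,strain_76),(((((strain_4,strain_67),(strain_28,(strain_39,strain_52))),strain_71),((strain_43,strain_53,strain_80),strain_41)),(strain_89,strain_79))),strain_66).
That clade contains 15 terminal taxa: strain_28, strain_39, strain_4, strain_41, strain_43, strain_52, strain_53, strain_57, strain_66, strain_67, strain_71, strain_76, strain_79, strain_80, strain_89.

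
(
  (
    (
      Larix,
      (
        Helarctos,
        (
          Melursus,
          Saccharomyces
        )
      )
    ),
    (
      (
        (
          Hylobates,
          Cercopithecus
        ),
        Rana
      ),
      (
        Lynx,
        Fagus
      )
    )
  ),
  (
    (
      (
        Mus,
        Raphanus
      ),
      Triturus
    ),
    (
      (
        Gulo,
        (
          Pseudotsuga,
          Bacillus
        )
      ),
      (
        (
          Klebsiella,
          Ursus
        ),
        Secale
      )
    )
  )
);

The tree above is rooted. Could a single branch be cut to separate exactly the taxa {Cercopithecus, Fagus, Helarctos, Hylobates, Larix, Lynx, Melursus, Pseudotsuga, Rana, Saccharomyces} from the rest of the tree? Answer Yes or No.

No

The MRCA of the listed taxa is the root, so the smallest clade containing them is the whole tree.
That clade also contains Bacillus, Gulo, Klebsiella, Mus, Raphanus, Secale, Triturus, Ursus, which are not in the proposed group, so the group is not monophyletic.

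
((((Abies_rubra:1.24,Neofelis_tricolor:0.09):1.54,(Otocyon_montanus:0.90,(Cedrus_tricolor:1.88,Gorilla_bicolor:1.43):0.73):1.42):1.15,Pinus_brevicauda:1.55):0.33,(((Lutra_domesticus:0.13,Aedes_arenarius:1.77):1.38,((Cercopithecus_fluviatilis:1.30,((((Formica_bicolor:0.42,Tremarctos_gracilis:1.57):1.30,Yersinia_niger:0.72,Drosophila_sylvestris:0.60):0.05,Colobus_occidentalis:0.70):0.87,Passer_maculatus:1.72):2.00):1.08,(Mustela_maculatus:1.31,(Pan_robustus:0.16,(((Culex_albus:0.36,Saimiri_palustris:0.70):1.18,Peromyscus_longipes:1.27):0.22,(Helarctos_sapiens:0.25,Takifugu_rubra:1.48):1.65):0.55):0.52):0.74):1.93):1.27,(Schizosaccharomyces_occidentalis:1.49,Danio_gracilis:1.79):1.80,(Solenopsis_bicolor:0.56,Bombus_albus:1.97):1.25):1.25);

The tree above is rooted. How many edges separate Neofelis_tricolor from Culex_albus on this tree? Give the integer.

13

The MRCA of Neofelis_tricolor and Culex_albus is the root of the tree.
From Neofelis_tricolor up to that node: 4 branches. From Culex_albus up to the same node: 9 branches. Total: 4 + 9 = 13.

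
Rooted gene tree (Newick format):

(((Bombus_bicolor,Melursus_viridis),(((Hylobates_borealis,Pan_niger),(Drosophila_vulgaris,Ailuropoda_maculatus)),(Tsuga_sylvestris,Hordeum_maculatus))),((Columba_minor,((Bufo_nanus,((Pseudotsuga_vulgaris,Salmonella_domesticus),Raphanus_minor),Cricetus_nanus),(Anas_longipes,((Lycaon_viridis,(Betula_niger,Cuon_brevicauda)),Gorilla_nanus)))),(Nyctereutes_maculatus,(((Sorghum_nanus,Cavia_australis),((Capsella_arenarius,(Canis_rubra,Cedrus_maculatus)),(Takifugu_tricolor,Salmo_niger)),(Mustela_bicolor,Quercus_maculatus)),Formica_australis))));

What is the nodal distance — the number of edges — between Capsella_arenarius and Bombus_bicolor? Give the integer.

The MRCA of Capsella_arenarius and Bombus_bicolor is the root of the tree.
From Capsella_arenarius up to that node: 7 branches. From Bombus_bicolor up to the same node: 3 branches. Total: 7 + 3 = 10.

10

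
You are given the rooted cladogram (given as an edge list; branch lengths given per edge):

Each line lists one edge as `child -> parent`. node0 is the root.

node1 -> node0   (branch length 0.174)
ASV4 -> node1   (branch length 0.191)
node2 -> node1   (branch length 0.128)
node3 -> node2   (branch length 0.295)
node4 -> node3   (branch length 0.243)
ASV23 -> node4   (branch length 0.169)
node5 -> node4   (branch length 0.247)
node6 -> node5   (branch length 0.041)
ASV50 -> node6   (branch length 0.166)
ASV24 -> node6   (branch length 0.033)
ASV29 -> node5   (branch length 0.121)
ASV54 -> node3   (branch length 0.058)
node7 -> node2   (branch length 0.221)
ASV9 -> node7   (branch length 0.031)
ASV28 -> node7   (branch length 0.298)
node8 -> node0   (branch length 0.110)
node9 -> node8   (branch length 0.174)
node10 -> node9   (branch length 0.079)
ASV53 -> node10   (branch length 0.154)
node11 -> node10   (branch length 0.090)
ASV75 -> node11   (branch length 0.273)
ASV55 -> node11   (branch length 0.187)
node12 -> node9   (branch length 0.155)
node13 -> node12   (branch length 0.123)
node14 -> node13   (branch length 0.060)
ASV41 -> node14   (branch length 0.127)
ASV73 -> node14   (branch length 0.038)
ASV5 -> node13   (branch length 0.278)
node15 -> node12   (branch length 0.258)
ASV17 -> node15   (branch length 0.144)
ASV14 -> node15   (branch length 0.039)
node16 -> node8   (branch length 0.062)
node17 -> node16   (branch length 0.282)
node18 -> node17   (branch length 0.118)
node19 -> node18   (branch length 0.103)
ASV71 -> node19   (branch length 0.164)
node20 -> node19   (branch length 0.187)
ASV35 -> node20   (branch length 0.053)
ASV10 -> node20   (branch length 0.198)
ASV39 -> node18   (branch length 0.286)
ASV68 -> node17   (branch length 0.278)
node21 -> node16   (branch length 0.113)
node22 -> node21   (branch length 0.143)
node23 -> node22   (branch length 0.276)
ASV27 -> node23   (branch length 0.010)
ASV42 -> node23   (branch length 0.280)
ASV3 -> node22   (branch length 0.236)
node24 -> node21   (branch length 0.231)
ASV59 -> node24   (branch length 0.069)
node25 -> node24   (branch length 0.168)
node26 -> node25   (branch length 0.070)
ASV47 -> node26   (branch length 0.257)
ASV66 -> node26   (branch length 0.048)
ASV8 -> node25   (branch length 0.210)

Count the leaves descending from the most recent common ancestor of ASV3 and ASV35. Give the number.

12

The MRCA of ASV3 and ASV35 is the node subtending ((((ASV71,(ASV35,ASV10)),ASV39),ASV68),(((ASV27,ASV42),ASV3),(ASV59,((ASV47,ASV66),ASV8)))).
That clade contains 12 terminal taxa: ASV10, ASV27, ASV3, ASV35, ASV39, ASV42, ASV47, ASV59, ASV66, ASV68, ASV71, ASV8.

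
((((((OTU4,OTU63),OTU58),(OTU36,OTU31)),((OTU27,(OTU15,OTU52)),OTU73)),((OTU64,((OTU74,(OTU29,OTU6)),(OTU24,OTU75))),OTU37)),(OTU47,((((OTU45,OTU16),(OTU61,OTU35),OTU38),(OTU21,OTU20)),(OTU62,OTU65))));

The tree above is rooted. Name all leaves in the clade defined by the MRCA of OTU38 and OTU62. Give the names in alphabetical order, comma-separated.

OTU16, OTU20, OTU21, OTU35, OTU38, OTU45, OTU61, OTU62, OTU65

Tracing OTU38: it sits inside ((OTU45,OTU16),(OTU61,OTU35),OTU38).
Tracing OTU62: it sits inside (OTU62,OTU65).
The smallest clade enclosing both is ((((OTU45,OTU16),(OTU61,OTU35),OTU38),(OTU21,OTU20)),(OTU62,OTU65)); the answer is its 9 terminal taxa in alphabetical order.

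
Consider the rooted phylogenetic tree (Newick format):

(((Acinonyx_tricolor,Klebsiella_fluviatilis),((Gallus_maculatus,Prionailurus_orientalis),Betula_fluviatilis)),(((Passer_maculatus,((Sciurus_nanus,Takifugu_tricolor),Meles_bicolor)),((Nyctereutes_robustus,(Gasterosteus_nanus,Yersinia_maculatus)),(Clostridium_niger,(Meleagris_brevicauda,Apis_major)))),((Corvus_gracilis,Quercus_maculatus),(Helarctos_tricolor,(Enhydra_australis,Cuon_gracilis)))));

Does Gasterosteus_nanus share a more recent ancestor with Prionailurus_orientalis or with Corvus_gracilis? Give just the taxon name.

Corvus_gracilis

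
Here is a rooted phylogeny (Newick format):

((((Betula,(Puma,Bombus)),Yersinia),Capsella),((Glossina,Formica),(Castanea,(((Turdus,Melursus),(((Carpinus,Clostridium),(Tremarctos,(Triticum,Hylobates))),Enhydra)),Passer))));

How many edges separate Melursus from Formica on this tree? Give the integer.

The MRCA of Melursus and Formica is the node subtending ((Glossina,Formica),(Castanea,(((Turdus,Melursus),(((Carpinus,Clostridium),(Tremarctos,(Triticum,Hylobates))),Enhydra)),Passer))).
From Melursus up to that node: 5 branches. From Formica up to the same node: 2 branches. Total: 5 + 2 = 7.

7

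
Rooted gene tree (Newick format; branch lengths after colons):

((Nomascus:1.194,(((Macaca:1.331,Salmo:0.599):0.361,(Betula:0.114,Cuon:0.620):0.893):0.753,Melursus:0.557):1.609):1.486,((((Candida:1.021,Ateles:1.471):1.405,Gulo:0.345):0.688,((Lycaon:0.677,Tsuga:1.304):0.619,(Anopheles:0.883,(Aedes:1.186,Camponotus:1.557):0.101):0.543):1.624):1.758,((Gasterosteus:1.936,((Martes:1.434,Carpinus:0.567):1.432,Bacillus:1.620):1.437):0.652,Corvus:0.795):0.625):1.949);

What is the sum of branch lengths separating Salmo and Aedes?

The path runs Salmo → … → MRCA → … → Aedes; the MRCA is the root of the tree.
Branch lengths along that path: 0.599 + 0.361 + 0.753 + 1.609 + 1.486 + 1.949 + 1.758 + 1.624 + 0.543 + 0.101 + 1.186 = 11.969.

11.969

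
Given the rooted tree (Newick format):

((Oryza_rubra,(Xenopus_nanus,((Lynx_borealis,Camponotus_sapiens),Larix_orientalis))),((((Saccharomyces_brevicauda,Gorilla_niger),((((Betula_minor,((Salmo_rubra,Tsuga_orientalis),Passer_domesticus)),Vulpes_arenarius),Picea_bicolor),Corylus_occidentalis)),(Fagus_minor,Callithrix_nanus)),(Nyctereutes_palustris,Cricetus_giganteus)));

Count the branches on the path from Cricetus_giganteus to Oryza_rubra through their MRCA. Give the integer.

5

The MRCA of Cricetus_giganteus and Oryza_rubra is the root of the tree.
From Cricetus_giganteus up to that node: 3 branches. From Oryza_rubra up to the same node: 2 branches. Total: 3 + 2 = 5.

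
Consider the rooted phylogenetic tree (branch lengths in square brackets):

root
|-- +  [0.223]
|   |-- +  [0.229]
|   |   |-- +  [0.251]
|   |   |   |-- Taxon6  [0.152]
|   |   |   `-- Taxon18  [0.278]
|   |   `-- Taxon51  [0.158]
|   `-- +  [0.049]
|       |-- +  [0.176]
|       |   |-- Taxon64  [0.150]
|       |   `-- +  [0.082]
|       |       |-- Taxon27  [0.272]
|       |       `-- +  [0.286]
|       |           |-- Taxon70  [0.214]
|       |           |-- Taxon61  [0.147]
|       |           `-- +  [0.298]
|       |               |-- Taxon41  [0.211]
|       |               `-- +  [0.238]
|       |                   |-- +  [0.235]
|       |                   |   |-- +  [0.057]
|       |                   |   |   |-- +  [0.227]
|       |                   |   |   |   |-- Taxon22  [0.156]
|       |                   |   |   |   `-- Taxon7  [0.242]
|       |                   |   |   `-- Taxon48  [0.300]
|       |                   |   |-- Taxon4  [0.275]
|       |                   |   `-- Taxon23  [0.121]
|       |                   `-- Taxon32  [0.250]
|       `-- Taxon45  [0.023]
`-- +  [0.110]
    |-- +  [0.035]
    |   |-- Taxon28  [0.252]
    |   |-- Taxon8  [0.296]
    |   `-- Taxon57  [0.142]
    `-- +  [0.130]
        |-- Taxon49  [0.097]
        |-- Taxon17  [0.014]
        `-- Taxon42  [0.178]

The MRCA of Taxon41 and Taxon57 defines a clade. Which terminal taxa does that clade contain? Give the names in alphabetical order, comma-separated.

Taxon17, Taxon18, Taxon22, Taxon23, Taxon27, Taxon28, Taxon32, Taxon4, Taxon41, Taxon42, Taxon45, Taxon48, Taxon49, Taxon51, Taxon57, Taxon6, Taxon61, Taxon64, Taxon7, Taxon70, Taxon8

Tracing Taxon41: it sits inside (Taxon41,((((Taxon22,Taxon7),Taxon48),Taxon4,Taxon23),Taxon32)).
Tracing Taxon57: it sits inside (Taxon28,Taxon8,Taxon57).
The smallest clade enclosing both is the whole tree (their MRCA is the root), so the answer is all 21 tips in alphabetical order.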